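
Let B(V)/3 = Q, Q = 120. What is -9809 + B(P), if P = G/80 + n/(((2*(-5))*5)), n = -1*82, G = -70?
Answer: -9449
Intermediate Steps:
n = -82
P = 153/200 (P = -70/80 - 82/((2*(-5))*5) = -70*1/80 - 82/((-10*5)) = -7/8 - 82/(-50) = -7/8 - 82*(-1/50) = -7/8 + 41/25 = 153/200 ≈ 0.76500)
B(V) = 360 (B(V) = 3*120 = 360)
-9809 + B(P) = -9809 + 360 = -9449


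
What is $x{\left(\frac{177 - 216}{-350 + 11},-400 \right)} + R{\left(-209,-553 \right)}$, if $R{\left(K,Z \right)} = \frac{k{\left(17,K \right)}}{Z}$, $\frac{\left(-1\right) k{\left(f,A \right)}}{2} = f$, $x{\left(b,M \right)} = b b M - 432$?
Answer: $- \frac{3087411678}{7061257} \approx -437.23$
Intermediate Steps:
$x{\left(b,M \right)} = -432 + M b^{2}$ ($x{\left(b,M \right)} = b^{2} M - 432 = M b^{2} - 432 = -432 + M b^{2}$)
$k{\left(f,A \right)} = - 2 f$
$R{\left(K,Z \right)} = - \frac{34}{Z}$ ($R{\left(K,Z \right)} = \frac{\left(-2\right) 17}{Z} = - \frac{34}{Z}$)
$x{\left(\frac{177 - 216}{-350 + 11},-400 \right)} + R{\left(-209,-553 \right)} = \left(-432 - 400 \left(\frac{177 - 216}{-350 + 11}\right)^{2}\right) - \frac{34}{-553} = \left(-432 - 400 \left(- \frac{39}{-339}\right)^{2}\right) - - \frac{34}{553} = \left(-432 - 400 \left(\left(-39\right) \left(- \frac{1}{339}\right)\right)^{2}\right) + \frac{34}{553} = \left(-432 - 400 \left(\frac{13}{113}\right)^{2}\right) + \frac{34}{553} = \left(-432 - \frac{67600}{12769}\right) + \frac{34}{553} = - \frac{5583808}{12769} + \frac{34}{553} = - \frac{3087411678}{7061257}$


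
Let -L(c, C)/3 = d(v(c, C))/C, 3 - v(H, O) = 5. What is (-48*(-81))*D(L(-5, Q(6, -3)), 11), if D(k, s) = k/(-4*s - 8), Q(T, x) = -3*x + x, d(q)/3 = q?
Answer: -2916/13 ≈ -224.31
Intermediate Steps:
v(H, O) = -2 (v(H, O) = 3 - 1*5 = 3 - 5 = -2)
d(q) = 3*q
Q(T, x) = -2*x
L(c, C) = 18/C (L(c, C) = -3*3*(-2)/C = -(-18)/C = 18/C)
D(k, s) = k/(-8 - 4*s)
(-48*(-81))*D(L(-5, Q(6, -3)), 11) = (-48*(-81))*(-18/((-2*(-3)))/(8 + 4*11)) = 3888*(-18/6/(8 + 44)) = 3888*(-1*18*(⅙)/52) = 3888*(-1*3*1/52) = 3888*(-3/52) = -2916/13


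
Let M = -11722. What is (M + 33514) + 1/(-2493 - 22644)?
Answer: 547785503/25137 ≈ 21792.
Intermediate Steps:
(M + 33514) + 1/(-2493 - 22644) = (-11722 + 33514) + 1/(-2493 - 22644) = 21792 + 1/(-25137) = 21792 - 1/25137 = 547785503/25137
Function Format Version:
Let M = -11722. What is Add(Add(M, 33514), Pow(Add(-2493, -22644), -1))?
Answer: Rational(547785503, 25137) ≈ 21792.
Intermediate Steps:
Add(Add(M, 33514), Pow(Add(-2493, -22644), -1)) = Add(Add(-11722, 33514), Pow(Add(-2493, -22644), -1)) = Add(21792, Pow(-25137, -1)) = Add(21792, Rational(-1, 25137)) = Rational(547785503, 25137)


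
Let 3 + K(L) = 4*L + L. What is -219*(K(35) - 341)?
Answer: 37011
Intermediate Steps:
K(L) = -3 + 5*L (K(L) = -3 + (4*L + L) = -3 + 5*L)
-219*(K(35) - 341) = -219*((-3 + 5*35) - 341) = -219*((-3 + 175) - 341) = -219*(172 - 341) = -219*(-169) = 37011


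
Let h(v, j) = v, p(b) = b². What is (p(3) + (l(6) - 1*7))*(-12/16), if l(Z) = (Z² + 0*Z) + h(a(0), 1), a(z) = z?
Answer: -57/2 ≈ -28.500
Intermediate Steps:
l(Z) = Z² (l(Z) = (Z² + 0*Z) + 0 = (Z² + 0) + 0 = Z² + 0 = Z²)
(p(3) + (l(6) - 1*7))*(-12/16) = (3² + (6² - 1*7))*(-12/16) = (9 + (36 - 7))*(-12*1/16) = (9 + 29)*(-¾) = 38*(-¾) = -57/2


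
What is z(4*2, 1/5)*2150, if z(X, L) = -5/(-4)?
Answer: 5375/2 ≈ 2687.5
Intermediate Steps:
z(X, L) = 5/4 (z(X, L) = -5*(-1/4) = 5/4)
z(4*2, 1/5)*2150 = (5/4)*2150 = 5375/2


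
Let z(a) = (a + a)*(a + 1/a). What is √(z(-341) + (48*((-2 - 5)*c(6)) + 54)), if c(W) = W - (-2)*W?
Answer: √226570 ≈ 475.99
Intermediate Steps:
c(W) = 3*W (c(W) = W + 2*W = 3*W)
z(a) = 2*a*(a + 1/a) (z(a) = (2*a)*(a + 1/a) = 2*a*(a + 1/a))
√(z(-341) + (48*((-2 - 5)*c(6)) + 54)) = √((2 + 2*(-341)²) + (48*((-2 - 5)*(3*6)) + 54)) = √((2 + 2*116281) + (48*(-7*18) + 54)) = √((2 + 232562) + (48*(-126) + 54)) = √(232564 + (-6048 + 54)) = √(232564 - 5994) = √226570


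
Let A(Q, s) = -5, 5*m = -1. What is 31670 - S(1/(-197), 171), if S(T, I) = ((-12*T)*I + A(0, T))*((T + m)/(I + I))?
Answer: 1050864388417/33181695 ≈ 31670.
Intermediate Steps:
m = -1/5 (m = (1/5)*(-1) = -1/5 ≈ -0.20000)
S(T, I) = (-5 - 12*I*T)*(-1/5 + T)/(2*I) (S(T, I) = ((-12*T)*I - 5)*((T - 1/5)/(I + I)) = (-12*I*T - 5)*((-1/5 + T)/((2*I))) = (-5 - 12*I*T)*((-1/5 + T)*(1/(2*I))) = (-5 - 12*I*T)*((-1/5 + T)/(2*I)) = (-5 - 12*I*T)*(-1/5 + T)/(2*I))
31670 - S(1/(-197), 171) = 31670 - (5 - 25/(-197) - 12*171*(-1 + 5/(-197))/(-197))/(10*171) = 31670 - (5 - 25*(-1/197) - 12*171*(-1/197)*(-1 + 5*(-1/197)))/(10*171) = 31670 - (5 + 25/197 - 12*171*(-1/197)*(-1 - 5/197))/(10*171) = 31670 - (5 + 25/197 - 12*171*(-1/197)*(-202/197))/(10*171) = 31670 - (5 + 25/197 - 414504/38809)/(10*171) = 31670 - (-215534)/(10*171*38809) = 31670 - 1*(-107767/33181695) = 31670 + 107767/33181695 = 1050864388417/33181695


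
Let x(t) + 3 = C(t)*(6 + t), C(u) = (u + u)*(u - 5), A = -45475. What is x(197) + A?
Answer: 15311066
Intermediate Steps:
C(u) = 2*u*(-5 + u) (C(u) = (2*u)*(-5 + u) = 2*u*(-5 + u))
x(t) = -3 + 2*t*(-5 + t)*(6 + t) (x(t) = -3 + (2*t*(-5 + t))*(6 + t) = -3 + 2*t*(-5 + t)*(6 + t))
x(197) + A = (-3 - 60*197 + 2*197² + 2*197³) - 45475 = (-3 - 11820 + 2*38809 + 2*7645373) - 45475 = (-3 - 11820 + 77618 + 15290746) - 45475 = 15356541 - 45475 = 15311066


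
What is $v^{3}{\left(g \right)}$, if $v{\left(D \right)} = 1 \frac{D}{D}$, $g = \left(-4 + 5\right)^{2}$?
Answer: $1$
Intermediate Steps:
$g = 1$ ($g = 1^{2} = 1$)
$v{\left(D \right)} = 1$ ($v{\left(D \right)} = 1 \cdot 1 = 1$)
$v^{3}{\left(g \right)} = 1^{3} = 1$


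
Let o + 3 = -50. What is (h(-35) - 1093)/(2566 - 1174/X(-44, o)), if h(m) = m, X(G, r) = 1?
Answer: -47/58 ≈ -0.81034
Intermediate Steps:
o = -53 (o = -3 - 50 = -53)
(h(-35) - 1093)/(2566 - 1174/X(-44, o)) = (-35 - 1093)/(2566 - 1174/1) = -1128/(2566 - 1174*1) = -1128/(2566 - 1174) = -1128/1392 = -1128*1/1392 = -47/58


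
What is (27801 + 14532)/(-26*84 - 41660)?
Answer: -42333/43844 ≈ -0.96554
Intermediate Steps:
(27801 + 14532)/(-26*84 - 41660) = 42333/(-2184 - 41660) = 42333/(-43844) = 42333*(-1/43844) = -42333/43844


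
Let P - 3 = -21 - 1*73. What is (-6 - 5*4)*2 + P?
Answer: -143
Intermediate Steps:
P = -91 (P = 3 + (-21 - 1*73) = 3 + (-21 - 73) = 3 - 94 = -91)
(-6 - 5*4)*2 + P = (-6 - 5*4)*2 - 91 = (-6 - 20)*2 - 91 = -26*2 - 91 = -52 - 91 = -143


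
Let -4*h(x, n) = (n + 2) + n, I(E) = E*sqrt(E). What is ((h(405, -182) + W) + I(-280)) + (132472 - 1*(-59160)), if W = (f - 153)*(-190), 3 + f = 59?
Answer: 420305/2 - 560*I*sqrt(70) ≈ 2.1015e+5 - 4685.3*I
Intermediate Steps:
f = 56 (f = -3 + 59 = 56)
I(E) = E**(3/2)
h(x, n) = -1/2 - n/2 (h(x, n) = -((n + 2) + n)/4 = -((2 + n) + n)/4 = -(2 + 2*n)/4 = -1/2 - n/2)
W = 18430 (W = (56 - 153)*(-190) = -97*(-190) = 18430)
((h(405, -182) + W) + I(-280)) + (132472 - 1*(-59160)) = (((-1/2 - 1/2*(-182)) + 18430) + (-280)**(3/2)) + (132472 - 1*(-59160)) = (((-1/2 + 91) + 18430) - 560*I*sqrt(70)) + (132472 + 59160) = ((181/2 + 18430) - 560*I*sqrt(70)) + 191632 = (37041/2 - 560*I*sqrt(70)) + 191632 = 420305/2 - 560*I*sqrt(70)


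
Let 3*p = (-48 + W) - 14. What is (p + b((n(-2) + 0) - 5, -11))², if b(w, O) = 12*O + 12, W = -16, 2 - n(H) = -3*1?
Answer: 21316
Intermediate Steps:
n(H) = 5 (n(H) = 2 - (-3) = 2 - 1*(-3) = 2 + 3 = 5)
p = -26 (p = ((-48 - 16) - 14)/3 = (-64 - 14)/3 = (⅓)*(-78) = -26)
b(w, O) = 12 + 12*O
(p + b((n(-2) + 0) - 5, -11))² = (-26 + (12 + 12*(-11)))² = (-26 + (12 - 132))² = (-26 - 120)² = (-146)² = 21316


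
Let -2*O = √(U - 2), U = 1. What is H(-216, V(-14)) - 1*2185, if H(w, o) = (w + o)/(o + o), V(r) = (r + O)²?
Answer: -2692963537/1232450 + 24192*I/616225 ≈ -2185.0 + 0.039258*I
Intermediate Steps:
O = -I/2 (O = -√(1 - 2)/2 = -I/2 ≈ -0.5*I)
V(r) = (r - I/2)²
H(w, o) = (o + w)/(2*o) (H(w, o) = (o + w)/((2*o)) = (o + w)*(1/(2*o)) = (o + w)/(2*o))
H(-216, V(-14)) - 1*2185 = ((-I + 2*(-14))²/4 - 216)/(2*(((-I + 2*(-14))²/4))) - 1*2185 = ((-I - 28)²/4 - 216)/(2*(((-I - 28)²/4))) - 2185 = ((-28 - I)²/4 - 216)/(2*(((-28 - I)²/4))) - 2185 = (4/(-28 - I)²)*(-216 + (-28 - I)²/4)/2 - 2185 = 2*(-216 + (-28 - I)²/4)/(-28 - I)² - 2185 = -2185 + 2*(-216 + (-28 - I)²/4)/(-28 - I)²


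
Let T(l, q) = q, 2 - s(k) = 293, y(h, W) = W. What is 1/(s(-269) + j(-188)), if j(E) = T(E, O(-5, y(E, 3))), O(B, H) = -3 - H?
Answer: -1/297 ≈ -0.0033670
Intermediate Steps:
s(k) = -291 (s(k) = 2 - 1*293 = 2 - 293 = -291)
j(E) = -6 (j(E) = -3 - 1*3 = -3 - 3 = -6)
1/(s(-269) + j(-188)) = 1/(-291 - 6) = 1/(-297) = -1/297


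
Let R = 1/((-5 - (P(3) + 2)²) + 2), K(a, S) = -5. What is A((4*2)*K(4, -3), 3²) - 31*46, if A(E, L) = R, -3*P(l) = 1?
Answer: -74161/52 ≈ -1426.2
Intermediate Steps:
P(l) = -⅓ (P(l) = -⅓*1 = -⅓)
R = -9/52 (R = 1/((-5 - (-⅓ + 2)²) + 2) = 1/((-5 - (5/3)²) + 2) = 1/((-5 - 1*25/9) + 2) = 1/((-5 - 25/9) + 2) = 1/(-70/9 + 2) = 1/(-52/9) = -9/52 ≈ -0.17308)
A(E, L) = -9/52
A((4*2)*K(4, -3), 3²) - 31*46 = -9/52 - 31*46 = -9/52 - 1426 = -74161/52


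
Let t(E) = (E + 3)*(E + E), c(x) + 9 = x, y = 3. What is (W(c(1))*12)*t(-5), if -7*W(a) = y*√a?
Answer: -1440*I*√2/7 ≈ -290.92*I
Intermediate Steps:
c(x) = -9 + x
W(a) = -3*√a/7
t(E) = 2*E*(3 + E) (t(E) = (3 + E)*(2*E) = 2*E*(3 + E))
(W(c(1))*12)*t(-5) = (-3*√(-9 + 1)/7*12)*(2*(-5)*(3 - 5)) = (-6*I*√2/7*12)*(2*(-5)*(-2)) = (-6*I*√2/7*12)*20 = -72*I*√2/7*20 = -1440*I*√2/7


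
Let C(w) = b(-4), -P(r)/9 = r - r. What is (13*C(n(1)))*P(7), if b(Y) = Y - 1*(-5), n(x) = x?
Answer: 0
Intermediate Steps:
P(r) = 0 (P(r) = -9*(r - r) = -9*0 = 0)
b(Y) = 5 + Y (b(Y) = Y + 5 = 5 + Y)
C(w) = 1 (C(w) = 5 - 4 = 1)
(13*C(n(1)))*P(7) = (13*1)*0 = 13*0 = 0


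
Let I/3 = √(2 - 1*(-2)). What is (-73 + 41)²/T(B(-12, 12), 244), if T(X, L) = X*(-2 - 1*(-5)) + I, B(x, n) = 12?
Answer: 512/21 ≈ 24.381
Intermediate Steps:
I = 6 (I = 3*√(2 - 1*(-2)) = 3*√(2 + 2) = 3*√4 = 3*2 = 6)
T(X, L) = 6 + 3*X (T(X, L) = X*(-2 - 1*(-5)) + 6 = X*(-2 + 5) + 6 = X*3 + 6 = 3*X + 6 = 6 + 3*X)
(-73 + 41)²/T(B(-12, 12), 244) = (-73 + 41)²/(6 + 3*12) = (-32)²/(6 + 36) = 1024/42 = 1024*(1/42) = 512/21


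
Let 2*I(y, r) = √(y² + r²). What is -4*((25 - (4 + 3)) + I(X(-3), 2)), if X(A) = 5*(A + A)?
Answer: -72 - 4*√226 ≈ -132.13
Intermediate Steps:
X(A) = 10*A (X(A) = 5*(2*A) = 10*A)
I(y, r) = √(r² + y²)/2 (I(y, r) = √(y² + r²)/2 = √(r² + y²)/2)
-4*((25 - (4 + 3)) + I(X(-3), 2)) = -4*((25 - (4 + 3)) + √(2² + (10*(-3))²)/2) = -4*((25 - 1*7) + √(4 + (-30)²)/2) = -4*((25 - 7) + √(4 + 900)/2) = -4*(18 + √904/2) = -4*(18 + (2*√226)/2) = -4*(18 + √226) = -72 - 4*√226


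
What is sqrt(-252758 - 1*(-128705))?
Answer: I*sqrt(124053) ≈ 352.21*I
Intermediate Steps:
sqrt(-252758 - 1*(-128705)) = sqrt(-252758 + 128705) = sqrt(-124053) = I*sqrt(124053)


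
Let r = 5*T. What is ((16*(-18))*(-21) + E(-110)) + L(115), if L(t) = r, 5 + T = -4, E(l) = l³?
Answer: -1324997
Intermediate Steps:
T = -9 (T = -5 - 4 = -9)
r = -45 (r = 5*(-9) = -45)
L(t) = -45
((16*(-18))*(-21) + E(-110)) + L(115) = ((16*(-18))*(-21) + (-110)³) - 45 = (-288*(-21) - 1331000) - 45 = (6048 - 1331000) - 45 = -1324952 - 45 = -1324997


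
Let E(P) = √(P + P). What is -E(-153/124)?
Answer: -3*I*√1054/62 ≈ -1.5709*I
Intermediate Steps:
E(P) = √2*√P (E(P) = √(2*P) = √2*√P)
-E(-153/124) = -√2*√(-153/124) = -√2*3*I*√527/62 = -3*I*√1054/62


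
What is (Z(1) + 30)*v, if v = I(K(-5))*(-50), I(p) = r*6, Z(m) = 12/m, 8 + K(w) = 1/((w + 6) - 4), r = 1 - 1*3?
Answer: 25200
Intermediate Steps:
r = -2 (r = 1 - 3 = -2)
K(w) = -8 + 1/(2 + w) (K(w) = -8 + 1/((w + 6) - 4) = -8 + 1/((6 + w) - 4) = -8 + 1/(2 + w))
I(p) = -12 (I(p) = -2*6 = -12)
v = 600 (v = -12*(-50) = 600)
(Z(1) + 30)*v = (12/1 + 30)*600 = (12*1 + 30)*600 = (12 + 30)*600 = 42*600 = 25200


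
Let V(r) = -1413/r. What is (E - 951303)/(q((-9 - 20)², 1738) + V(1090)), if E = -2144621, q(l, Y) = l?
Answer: -3374557160/915277 ≈ -3686.9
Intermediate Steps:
(E - 951303)/(q((-9 - 20)², 1738) + V(1090)) = (-2144621 - 951303)/((-9 - 20)² - 1413/1090) = -3095924/((-29)² - 1413*1/1090) = -3095924/(841 - 1413/1090) = -3095924/915277/1090 = -3095924*1090/915277 = -3374557160/915277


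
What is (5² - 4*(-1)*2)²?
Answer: 1089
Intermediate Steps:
(5² - 4*(-1)*2)² = (25 + 4*2)² = (25 + 8)² = 33² = 1089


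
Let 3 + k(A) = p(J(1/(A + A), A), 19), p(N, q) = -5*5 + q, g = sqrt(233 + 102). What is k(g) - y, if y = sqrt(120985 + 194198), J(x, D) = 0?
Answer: -9 - sqrt(315183) ≈ -570.41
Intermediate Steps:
g = sqrt(335) ≈ 18.303
y = sqrt(315183) ≈ 561.41
p(N, q) = -25 + q
k(A) = -9 (k(A) = -3 + (-25 + 19) = -3 - 6 = -9)
k(g) - y = -9 - sqrt(315183)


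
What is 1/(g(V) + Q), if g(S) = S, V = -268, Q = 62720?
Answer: 1/62452 ≈ 1.6012e-5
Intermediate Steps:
1/(g(V) + Q) = 1/(-268 + 62720) = 1/62452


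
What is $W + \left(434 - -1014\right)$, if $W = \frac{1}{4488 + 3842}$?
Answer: $\frac{12061841}{8330} \approx 1448.0$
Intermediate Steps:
$W = \frac{1}{8330} \approx 0.00012005$
$W + \left(434 - -1014\right) = \frac{1}{8330} + \left(434 - -1014\right) = \frac{1}{8330} + \left(434 + 1014\right) = \frac{1}{8330} + 1448 = \frac{12061841}{8330}$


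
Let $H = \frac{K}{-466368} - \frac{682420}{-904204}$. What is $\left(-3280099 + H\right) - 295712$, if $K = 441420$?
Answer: $- \frac{4487768742607317}{1255035152} \approx -3.5758 \cdot 10^{6}$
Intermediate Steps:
$H = - \frac{240699045}{1255035152}$ ($H = \frac{441420}{-466368} - \frac{682420}{-904204} = 441420 \left(- \frac{1}{466368}\right) - - \frac{170605}{226051} = - \frac{5255}{5552} + \frac{170605}{226051} = - \frac{240699045}{1255035152} \approx -0.19179$)
$\left(-3280099 + H\right) - 295712 = \left(-3280099 - \frac{240699045}{1255035152}\right) - 295712 = - \frac{4116639787739093}{1255035152} - 295712 = - \frac{4487768742607317}{1255035152}$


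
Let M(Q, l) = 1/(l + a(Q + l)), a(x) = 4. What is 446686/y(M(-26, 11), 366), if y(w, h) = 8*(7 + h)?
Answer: 223343/1492 ≈ 149.69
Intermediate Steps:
M(Q, l) = 1/(4 + l) (M(Q, l) = 1/(l + 4) = 1/(4 + l))
y(w, h) = 56 + 8*h
446686/y(M(-26, 11), 366) = 446686/(56 + 8*366) = 446686/(56 + 2928) = 446686/2984 = 446686*(1/2984) = 223343/1492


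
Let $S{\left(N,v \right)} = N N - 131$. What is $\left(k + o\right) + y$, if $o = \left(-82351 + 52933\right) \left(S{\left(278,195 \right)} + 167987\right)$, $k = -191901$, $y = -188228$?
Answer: $-7211908649$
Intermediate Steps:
$S{\left(N,v \right)} = -131 + N^{2}$ ($S{\left(N,v \right)} = N^{2} - 131 = -131 + N^{2}$)
$o = -7211528520$ ($o = \left(-82351 + 52933\right) \left(\left(-131 + 278^{2}\right) + 167987\right) = - 29418 \left(\left(-131 + 77284\right) + 167987\right) = - 29418 \left(77153 + 167987\right) = \left(-29418\right) 245140 = -7211528520$)
$\left(k + o\right) + y = \left(-191901 - 7211528520\right) - 188228 = -7211720421 - 188228 = -7211908649$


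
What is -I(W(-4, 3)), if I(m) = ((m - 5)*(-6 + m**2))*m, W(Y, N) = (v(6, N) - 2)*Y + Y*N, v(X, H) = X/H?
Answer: -28152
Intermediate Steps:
W(Y, N) = N*Y + Y*(-2 + 6/N) (W(Y, N) = (6/N - 2)*Y + Y*N = (-2 + 6/N)*Y + N*Y = Y*(-2 + 6/N) + N*Y = N*Y + Y*(-2 + 6/N))
I(m) = m*(-6 + m**2)*(-5 + m) (I(m) = ((-5 + m)*(-6 + m**2))*m = ((-6 + m**2)*(-5 + m))*m = m*(-6 + m**2)*(-5 + m))
-I(W(-4, 3)) = -(-4*(6 + 3*(-2 + 3))/3)*(30 + (-4*(6 + 3*(-2 + 3))/3)**3 - (-24)*(6 + 3*(-2 + 3))/3 - 5*16*(6 + 3*(-2 + 3))**2/9) = -(-4*1/3*(6 + 3*1))*(30 + (-4*1/3*(6 + 3*1))**3 - (-24)*(6 + 3*1)/3 - 5*16*(6 + 3*1)**2/9) = -(-4*1/3*(6 + 3))*(30 + (-4*1/3*(6 + 3))**3 - (-24)*(6 + 3)/3 - 5*16*(6 + 3)**2/9) = -(-4*1/3*9)*(30 + (-4*1/3*9)**3 - (-24)*9/3 - 5*(-4*1/3*9)**2) = -(-12)*(30 + (-12)**3 - 6*(-12) - 5*(-12)**2) = -(-12)*(30 - 1728 + 72 - 5*144) = -(-12)*(30 - 1728 + 72 - 720) = -(-12)*(-2346) = -1*28152 = -28152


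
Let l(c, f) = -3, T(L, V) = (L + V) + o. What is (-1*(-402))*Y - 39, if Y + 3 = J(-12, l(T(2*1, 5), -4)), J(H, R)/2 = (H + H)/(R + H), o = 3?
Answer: 207/5 ≈ 41.400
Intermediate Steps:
T(L, V) = 3 + L + V (T(L, V) = (L + V) + 3 = 3 + L + V)
J(H, R) = 4*H/(H + R) (J(H, R) = 2*((H + H)/(R + H)) = 2*((2*H)/(H + R)) = 2*(2*H/(H + R)) = 4*H/(H + R))
Y = 1/5 (Y = -3 + 4*(-12)/(-12 - 3) = -3 + 4*(-12)/(-15) = -3 + 4*(-12)*(-1/15) = -3 + 16/5 = 1/5 ≈ 0.20000)
(-1*(-402))*Y - 39 = -1*(-402)*(1/5) - 39 = 402*(1/5) - 39 = 402/5 - 39 = 207/5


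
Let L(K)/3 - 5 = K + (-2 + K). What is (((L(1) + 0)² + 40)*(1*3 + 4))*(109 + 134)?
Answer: 450765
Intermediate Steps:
L(K) = 9 + 6*K (L(K) = 15 + 3*(K + (-2 + K)) = 15 + 3*(-2 + 2*K) = 15 + (-6 + 6*K) = 9 + 6*K)
(((L(1) + 0)² + 40)*(1*3 + 4))*(109 + 134) = ((((9 + 6*1) + 0)² + 40)*(1*3 + 4))*(109 + 134) = ((((9 + 6) + 0)² + 40)*(3 + 4))*243 = (((15 + 0)² + 40)*7)*243 = ((15² + 40)*7)*243 = ((225 + 40)*7)*243 = (265*7)*243 = 1855*243 = 450765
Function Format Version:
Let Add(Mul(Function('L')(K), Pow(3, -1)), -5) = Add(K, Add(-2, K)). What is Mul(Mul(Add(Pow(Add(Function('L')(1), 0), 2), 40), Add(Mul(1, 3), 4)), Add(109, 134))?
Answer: 450765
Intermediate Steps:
Function('L')(K) = Add(9, Mul(6, K)) (Function('L')(K) = Add(15, Mul(3, Add(K, Add(-2, K)))) = Add(15, Mul(3, Add(-2, Mul(2, K)))) = Add(15, Add(-6, Mul(6, K))) = Add(9, Mul(6, K)))
Mul(Mul(Add(Pow(Add(Function('L')(1), 0), 2), 40), Add(Mul(1, 3), 4)), Add(109, 134)) = Mul(Mul(Add(Pow(Add(Add(9, Mul(6, 1)), 0), 2), 40), Add(Mul(1, 3), 4)), Add(109, 134)) = Mul(Mul(Add(Pow(Add(Add(9, 6), 0), 2), 40), Add(3, 4)), 243) = Mul(Mul(Add(Pow(Add(15, 0), 2), 40), 7), 243) = Mul(Mul(Add(Pow(15, 2), 40), 7), 243) = Mul(Mul(Add(225, 40), 7), 243) = Mul(Mul(265, 7), 243) = Mul(1855, 243) = 450765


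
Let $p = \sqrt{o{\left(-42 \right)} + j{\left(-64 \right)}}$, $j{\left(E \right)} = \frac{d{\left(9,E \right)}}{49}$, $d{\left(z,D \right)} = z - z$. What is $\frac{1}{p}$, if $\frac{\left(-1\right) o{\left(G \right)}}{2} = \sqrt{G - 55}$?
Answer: $\frac{\sqrt{2} \cdot 97^{\frac{3}{4}}}{194 \sqrt{- i}} \approx 0.15932 + 0.15932 i$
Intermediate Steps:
$d{\left(z,D \right)} = 0$
$j{\left(E \right)} = 0$ ($j{\left(E \right)} = \frac{0}{49} = 0 \cdot \frac{1}{49} = 0$)
$o{\left(G \right)} = - 2 \sqrt{-55 + G}$ ($o{\left(G \right)} = - 2 \sqrt{G - 55} = - 2 \sqrt{-55 + G}$)
$p = \sqrt{2} \sqrt[4]{97} \sqrt{- i}$ ($p = \sqrt{- 2 \sqrt{-55 - 42} + 0} = \sqrt{- 2 \sqrt{-97} + 0} = \sqrt{- 2 i \sqrt{97} + 0} = \sqrt{- 2 i \sqrt{97}} = \sqrt{2} \sqrt[4]{97} \sqrt{- i} \approx 3.1383 - 3.1383 i$)
$\frac{1}{p} = \frac{1}{\sqrt[4]{97} \left(1 - i\right)} = \frac{97^{\frac{3}{4}} \left(1 + i\right)}{194}$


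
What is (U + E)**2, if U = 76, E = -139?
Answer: 3969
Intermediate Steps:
(U + E)**2 = (76 - 139)**2 = (-63)**2 = 3969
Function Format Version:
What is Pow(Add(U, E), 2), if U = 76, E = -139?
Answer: 3969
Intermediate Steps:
Pow(Add(U, E), 2) = Pow(Add(76, -139), 2) = Pow(-63, 2) = 3969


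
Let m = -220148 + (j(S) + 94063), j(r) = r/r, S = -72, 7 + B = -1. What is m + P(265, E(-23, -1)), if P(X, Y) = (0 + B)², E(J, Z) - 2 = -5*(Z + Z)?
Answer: -126020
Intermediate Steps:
B = -8 (B = -7 - 1 = -8)
E(J, Z) = 2 - 10*Z (E(J, Z) = 2 - 5*(Z + Z) = 2 - 10*Z)
j(r) = 1
P(X, Y) = 64 (P(X, Y) = (0 - 8)² = (-8)² = 64)
m = -126084 (m = -220148 + (1 + 94063) = -220148 + 94064 = -126084)
m + P(265, E(-23, -1)) = -126084 + 64 = -126020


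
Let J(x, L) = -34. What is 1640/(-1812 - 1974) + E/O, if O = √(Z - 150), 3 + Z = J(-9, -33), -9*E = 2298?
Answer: -820/1893 + 766*I*√187/561 ≈ -0.43318 + 18.672*I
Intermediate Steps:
E = -766/3 (E = -⅑*2298 = -766/3 ≈ -255.33)
Z = -37 (Z = -3 - 34 = -37)
O = I*√187 (O = √(-37 - 150) = √(-187) = I*√187 ≈ 13.675*I)
1640/(-1812 - 1974) + E/O = 1640/(-1812 - 1974) - 766*(-I*√187/187)/3 = 1640/(-3786) - (-766)*I*√187/561 = 1640*(-1/3786) + 766*I*√187/561 = -820/1893 + 766*I*√187/561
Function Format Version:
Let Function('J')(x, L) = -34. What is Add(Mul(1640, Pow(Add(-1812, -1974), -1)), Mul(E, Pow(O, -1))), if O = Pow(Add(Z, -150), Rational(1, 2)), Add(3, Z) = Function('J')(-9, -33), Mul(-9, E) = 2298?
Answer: Add(Rational(-820, 1893), Mul(Rational(766, 561), I, Pow(187, Rational(1, 2)))) ≈ Add(-0.43318, Mul(18.672, I))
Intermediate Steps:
E = Rational(-766, 3) (E = Mul(Rational(-1, 9), 2298) = Rational(-766, 3) ≈ -255.33)
Z = -37 (Z = Add(-3, -34) = -37)
O = Mul(I, Pow(187, Rational(1, 2))) (O = Pow(Add(-37, -150), Rational(1, 2)) = Pow(-187, Rational(1, 2)) = Mul(I, Pow(187, Rational(1, 2))) ≈ Mul(13.675, I))
Add(Mul(1640, Pow(Add(-1812, -1974), -1)), Mul(E, Pow(O, -1))) = Add(Mul(1640, Pow(Add(-1812, -1974), -1)), Mul(Rational(-766, 3), Pow(Mul(I, Pow(187, Rational(1, 2))), -1))) = Add(Mul(1640, Pow(-3786, -1)), Mul(Rational(-766, 3), Mul(Rational(-1, 187), I, Pow(187, Rational(1, 2))))) = Add(Mul(1640, Rational(-1, 3786)), Mul(Rational(766, 561), I, Pow(187, Rational(1, 2)))) = Add(Rational(-820, 1893), Mul(Rational(766, 561), I, Pow(187, Rational(1, 2))))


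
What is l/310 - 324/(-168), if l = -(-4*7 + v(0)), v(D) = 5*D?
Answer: 4381/2170 ≈ 2.0189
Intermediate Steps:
l = 28 (l = -(-4*7 + 5*0) = -(-28 + 0) = -1*(-28) = 28)
l/310 - 324/(-168) = 28/310 - 324/(-168) = 28*(1/310) - 324*(-1/168) = 14/155 + 27/14 = 4381/2170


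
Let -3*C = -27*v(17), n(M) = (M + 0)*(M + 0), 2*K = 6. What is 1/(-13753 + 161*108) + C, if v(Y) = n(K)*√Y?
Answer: 1/3635 + 81*√17 ≈ 333.97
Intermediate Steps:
K = 3 (K = (½)*6 = 3)
n(M) = M² (n(M) = M*M = M²)
v(Y) = 9*√Y (v(Y) = 3²*√Y = 9*√Y)
C = 81*√17 (C = -(-9)*9*√17 = -(-81)*√17 = 81*√17 ≈ 333.97)
1/(-13753 + 161*108) + C = 1/(-13753 + 161*108) + 81*√17 = 1/(-13753 + 17388) + 81*√17 = 1/3635 + 81*√17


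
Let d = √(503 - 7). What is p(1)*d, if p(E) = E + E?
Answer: 8*√31 ≈ 44.542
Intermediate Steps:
p(E) = 2*E
d = 4*√31 (d = √496 = 4*√31 ≈ 22.271)
p(1)*d = (2*1)*(4*√31) = 2*(4*√31) = 8*√31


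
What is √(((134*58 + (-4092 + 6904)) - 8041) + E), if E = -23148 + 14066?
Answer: I*√6539 ≈ 80.864*I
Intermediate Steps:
E = -9082
√(((134*58 + (-4092 + 6904)) - 8041) + E) = √(((134*58 + (-4092 + 6904)) - 8041) - 9082) = √(((7772 + 2812) - 8041) - 9082) = √((10584 - 8041) - 9082) = √(2543 - 9082) = √(-6539) = I*√6539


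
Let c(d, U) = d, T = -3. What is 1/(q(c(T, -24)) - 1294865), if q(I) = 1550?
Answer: -1/1293315 ≈ -7.7321e-7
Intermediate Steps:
1/(q(c(T, -24)) - 1294865) = 1/(1550 - 1294865) = 1/(-1293315) = -1/1293315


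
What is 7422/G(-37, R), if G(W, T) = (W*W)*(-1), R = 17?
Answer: -7422/1369 ≈ -5.4215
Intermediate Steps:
G(W, T) = -W**2 (G(W, T) = W**2*(-1) = -W**2)
7422/G(-37, R) = 7422/((-1*(-37)**2)) = 7422/((-1*1369)) = 7422/(-1369) = 7422*(-1/1369) = -7422/1369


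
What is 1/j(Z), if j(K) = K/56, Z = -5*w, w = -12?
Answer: 14/15 ≈ 0.93333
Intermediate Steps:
Z = 60 (Z = -5*(-12) = 60)
j(K) = K/56 (j(K) = K*(1/56) = K/56)
1/j(Z) = 1/((1/56)*60) = 1/(15/14) = 14/15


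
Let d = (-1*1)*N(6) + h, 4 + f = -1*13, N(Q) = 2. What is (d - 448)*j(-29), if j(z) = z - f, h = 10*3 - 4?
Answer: 5088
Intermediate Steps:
f = -17 (f = -4 - 1*13 = -4 - 13 = -17)
h = 26 (h = 30 - 4 = 26)
j(z) = 17 + z (j(z) = z - 1*(-17) = z + 17 = 17 + z)
d = 24 (d = -1*1*2 + 26 = -1*2 + 26 = -2 + 26 = 24)
(d - 448)*j(-29) = (24 - 448)*(17 - 29) = -424*(-12) = 5088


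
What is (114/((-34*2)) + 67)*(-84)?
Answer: -93282/17 ≈ -5487.2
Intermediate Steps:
(114/((-34*2)) + 67)*(-84) = (114/(-68) + 67)*(-84) = (114*(-1/68) + 67)*(-84) = (-57/34 + 67)*(-84) = (2221/34)*(-84) = -93282/17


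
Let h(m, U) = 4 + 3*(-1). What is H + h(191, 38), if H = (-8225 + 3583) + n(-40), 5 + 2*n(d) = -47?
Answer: -4667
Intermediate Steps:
h(m, U) = 1 (h(m, U) = 4 - 3 = 1)
n(d) = -26 (n(d) = -5/2 + (½)*(-47) = -5/2 - 47/2 = -26)
H = -4668 (H = (-8225 + 3583) - 26 = -4642 - 26 = -4668)
H + h(191, 38) = -4668 + 1 = -4667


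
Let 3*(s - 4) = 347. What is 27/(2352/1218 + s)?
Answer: 2349/10579 ≈ 0.22204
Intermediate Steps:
s = 359/3 (s = 4 + (⅓)*347 = 4 + 347/3 = 359/3 ≈ 119.67)
27/(2352/1218 + s) = 27/(2352/1218 + 359/3) = 27/(2352*(1/1218) + 359/3) = 27/(56/29 + 359/3) = 27/(10579/87) = 27*(87/10579) = 2349/10579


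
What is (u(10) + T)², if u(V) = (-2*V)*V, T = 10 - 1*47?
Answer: 56169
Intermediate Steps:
T = -37 (T = 10 - 47 = -37)
u(V) = -2*V²
(u(10) + T)² = (-2*10² - 37)² = (-2*100 - 37)² = (-200 - 37)² = (-237)² = 56169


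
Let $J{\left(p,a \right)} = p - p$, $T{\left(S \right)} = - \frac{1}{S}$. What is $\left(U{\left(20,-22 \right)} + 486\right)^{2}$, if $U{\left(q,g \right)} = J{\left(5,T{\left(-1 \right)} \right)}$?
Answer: $236196$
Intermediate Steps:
$J{\left(p,a \right)} = 0$
$U{\left(q,g \right)} = 0$
$\left(U{\left(20,-22 \right)} + 486\right)^{2} = \left(0 + 486\right)^{2} = 486^{2} = 236196$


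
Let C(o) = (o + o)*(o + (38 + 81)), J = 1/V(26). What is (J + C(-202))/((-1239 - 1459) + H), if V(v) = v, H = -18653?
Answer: -290611/185042 ≈ -1.5705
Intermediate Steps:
J = 1/26 ≈ 0.038462
C(o) = 2*o*(119 + o) (C(o) = (2*o)*(o + 119) = (2*o)*(119 + o) = 2*o*(119 + o))
(J + C(-202))/((-1239 - 1459) + H) = (1/26 + 2*(-202)*(119 - 202))/((-1239 - 1459) - 18653) = (1/26 + 2*(-202)*(-83))/(-2698 - 18653) = (1/26 + 33532)/(-21351) = (871833/26)*(-1/21351) = -290611/185042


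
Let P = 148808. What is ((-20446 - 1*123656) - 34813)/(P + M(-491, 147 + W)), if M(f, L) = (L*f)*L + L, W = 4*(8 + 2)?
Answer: 16265/1547344 ≈ 0.010512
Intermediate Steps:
W = 40 (W = 4*10 = 40)
M(f, L) = L + f*L**2 (M(f, L) = f*L**2 + L = L + f*L**2)
((-20446 - 1*123656) - 34813)/(P + M(-491, 147 + W)) = ((-20446 - 1*123656) - 34813)/(148808 + (147 + 40)*(1 + (147 + 40)*(-491))) = ((-20446 - 123656) - 34813)/(148808 + 187*(1 + 187*(-491))) = (-144102 - 34813)/(148808 + 187*(1 - 91817)) = -178915/(148808 + 187*(-91816)) = -178915/(148808 - 17169592) = -178915/(-17020784) = -178915*(-1/17020784) = 16265/1547344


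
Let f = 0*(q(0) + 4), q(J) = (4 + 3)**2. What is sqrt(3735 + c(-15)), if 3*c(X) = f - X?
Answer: 2*sqrt(935) ≈ 61.156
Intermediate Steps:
q(J) = 49 (q(J) = 7**2 = 49)
f = 0 (f = 0*(49 + 4) = 0*53 = 0)
c(X) = -X/3 (c(X) = (0 - X)/3 = (-X)/3 = -X/3)
sqrt(3735 + c(-15)) = sqrt(3735 - 1/3*(-15)) = sqrt(3735 + 5) = sqrt(3740) = 2*sqrt(935)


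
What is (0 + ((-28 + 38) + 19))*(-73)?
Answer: -2117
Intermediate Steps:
(0 + ((-28 + 38) + 19))*(-73) = (0 + (10 + 19))*(-73) = (0 + 29)*(-73) = 29*(-73) = -2117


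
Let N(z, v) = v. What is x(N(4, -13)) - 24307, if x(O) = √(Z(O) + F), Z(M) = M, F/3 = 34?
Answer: -24307 + √89 ≈ -24298.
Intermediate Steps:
F = 102 (F = 3*34 = 102)
x(O) = √(102 + O) (x(O) = √(O + 102) = √(102 + O))
x(N(4, -13)) - 24307 = √(102 - 13) - 24307 = √89 - 24307 = -24307 + √89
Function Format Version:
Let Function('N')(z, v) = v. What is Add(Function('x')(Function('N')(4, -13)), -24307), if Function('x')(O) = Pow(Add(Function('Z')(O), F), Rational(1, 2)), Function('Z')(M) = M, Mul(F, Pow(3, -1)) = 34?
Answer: Add(-24307, Pow(89, Rational(1, 2))) ≈ -24298.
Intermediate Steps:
F = 102 (F = Mul(3, 34) = 102)
Function('x')(O) = Pow(Add(102, O), Rational(1, 2)) (Function('x')(O) = Pow(Add(O, 102), Rational(1, 2)) = Pow(Add(102, O), Rational(1, 2)))
Add(Function('x')(Function('N')(4, -13)), -24307) = Add(Pow(Add(102, -13), Rational(1, 2)), -24307) = Add(Pow(89, Rational(1, 2)), -24307) = Add(-24307, Pow(89, Rational(1, 2)))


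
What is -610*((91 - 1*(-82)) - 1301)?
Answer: 688080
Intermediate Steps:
-610*((91 - 1*(-82)) - 1301) = -610*((91 + 82) - 1301) = -610*(173 - 1301) = -610*(-1128) = 688080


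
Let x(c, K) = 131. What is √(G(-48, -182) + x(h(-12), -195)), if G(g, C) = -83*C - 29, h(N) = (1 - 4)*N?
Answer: 2*√3802 ≈ 123.32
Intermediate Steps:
h(N) = -3*N
G(g, C) = -29 - 83*C
√(G(-48, -182) + x(h(-12), -195)) = √((-29 - 83*(-182)) + 131) = √((-29 + 15106) + 131) = √(15077 + 131) = √15208 = 2*√3802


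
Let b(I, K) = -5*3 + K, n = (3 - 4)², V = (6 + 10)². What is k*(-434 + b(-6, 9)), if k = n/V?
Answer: -55/32 ≈ -1.7188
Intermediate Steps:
V = 256 (V = 16² = 256)
n = 1 (n = (-1)² = 1)
b(I, K) = -15 + K
k = 1/256 ≈ 0.0039063
k*(-434 + b(-6, 9)) = (-434 + (-15 + 9))/256 = (-434 - 6)/256 = (1/256)*(-440) = -55/32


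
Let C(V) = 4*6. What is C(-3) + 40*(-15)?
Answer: -576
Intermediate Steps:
C(V) = 24
C(-3) + 40*(-15) = 24 + 40*(-15) = 24 - 600 = -576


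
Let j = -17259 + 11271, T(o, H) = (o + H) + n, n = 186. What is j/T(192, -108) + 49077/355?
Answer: 74167/639 ≈ 116.07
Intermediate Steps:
T(o, H) = 186 + H + o (T(o, H) = (o + H) + 186 = (H + o) + 186 = 186 + H + o)
j = -5988
j/T(192, -108) + 49077/355 = -5988/(186 - 108 + 192) + 49077/355 = -5988/270 + 49077*(1/355) = -5988*1/270 + 49077/355 = -998/45 + 49077/355 = 74167/639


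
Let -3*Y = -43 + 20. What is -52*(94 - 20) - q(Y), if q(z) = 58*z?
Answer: -12878/3 ≈ -4292.7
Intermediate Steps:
Y = 23/3 (Y = -(-43 + 20)/3 = -1/3*(-23) = 23/3 ≈ 7.6667)
-52*(94 - 20) - q(Y) = -52*(94 - 20) - 58*23/3 = -52*74 - 1*1334/3 = -3848 - 1334/3 = -12878/3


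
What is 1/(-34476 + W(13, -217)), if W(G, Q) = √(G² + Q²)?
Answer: -17238/594273659 - √47258/1188547318 ≈ -2.9190e-5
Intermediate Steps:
1/(-34476 + W(13, -217)) = 1/(-34476 + √(13² + (-217)²)) = 1/(-34476 + √(169 + 47089)) = 1/(-34476 + √47258)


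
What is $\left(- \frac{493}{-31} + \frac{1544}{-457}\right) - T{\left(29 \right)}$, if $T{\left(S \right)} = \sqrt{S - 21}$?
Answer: $\frac{177437}{14167} - 2 \sqrt{2} \approx 9.6962$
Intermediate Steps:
$T{\left(S \right)} = \sqrt{-21 + S}$
$\left(- \frac{493}{-31} + \frac{1544}{-457}\right) - T{\left(29 \right)} = \left(- \frac{493}{-31} + \frac{1544}{-457}\right) - \sqrt{-21 + 29} = \left(\left(-493\right) \left(- \frac{1}{31}\right) + 1544 \left(- \frac{1}{457}\right)\right) - \sqrt{8} = \left(\frac{493}{31} - \frac{1544}{457}\right) - 2 \sqrt{2} = \frac{177437}{14167} - 2 \sqrt{2}$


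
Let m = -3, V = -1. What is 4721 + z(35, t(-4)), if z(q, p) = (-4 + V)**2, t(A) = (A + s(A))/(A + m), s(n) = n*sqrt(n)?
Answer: 4746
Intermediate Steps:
s(n) = n**(3/2)
t(A) = (A + A**(3/2))/(-3 + A) (t(A) = (A + A**(3/2))/(A - 3) = (A + A**(3/2))/(-3 + A))
z(q, p) = 25 (z(q, p) = (-4 - 1)**2 = (-5)**2 = 25)
4721 + z(35, t(-4)) = 4721 + 25 = 4746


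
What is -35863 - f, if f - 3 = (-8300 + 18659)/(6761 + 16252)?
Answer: -91710513/2557 ≈ -35866.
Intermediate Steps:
f = 8822/2557 (f = 3 + (-8300 + 18659)/(6761 + 16252) = 3 + 10359/23013 = 3 + 10359*(1/23013) = 3 + 1151/2557 = 8822/2557 ≈ 3.4501)
-35863 - f = -35863 - 1*8822/2557 = -35863 - 8822/2557 = -91710513/2557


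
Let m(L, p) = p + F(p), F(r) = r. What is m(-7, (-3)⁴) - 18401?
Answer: -18239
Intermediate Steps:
m(L, p) = 2*p (m(L, p) = p + p = 2*p)
m(-7, (-3)⁴) - 18401 = 2*(-3)⁴ - 18401 = 2*81 - 18401 = 162 - 18401 = -18239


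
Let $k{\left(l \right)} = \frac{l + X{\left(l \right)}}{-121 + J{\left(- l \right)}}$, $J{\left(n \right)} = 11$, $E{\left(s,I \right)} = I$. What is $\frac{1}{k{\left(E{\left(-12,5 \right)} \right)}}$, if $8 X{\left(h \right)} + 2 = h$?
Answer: $- \frac{880}{43} \approx -20.465$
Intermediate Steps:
$X{\left(h \right)} = - \frac{1}{4} + \frac{h}{8}$
$k{\left(l \right)} = \frac{1}{440} - \frac{9 l}{880}$ ($k{\left(l \right)} = \frac{l + \left(- \frac{1}{4} + \frac{l}{8}\right)}{-121 + 11} = \frac{- \frac{1}{4} + \frac{9 l}{8}}{-110} = \left(- \frac{1}{4} + \frac{9 l}{8}\right) \left(- \frac{1}{110}\right) = \frac{1}{440} - \frac{9 l}{880}$)
$\frac{1}{k{\left(E{\left(-12,5 \right)} \right)}} = \frac{1}{\frac{1}{440} - \frac{9}{176}} = \frac{1}{- \frac{43}{880}} = - \frac{880}{43}$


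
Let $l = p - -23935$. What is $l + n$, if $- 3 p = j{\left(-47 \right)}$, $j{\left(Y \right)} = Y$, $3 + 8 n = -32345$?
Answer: $\frac{119443}{6} \approx 19907.0$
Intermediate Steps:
$n = - \frac{8087}{2}$ ($n = - \frac{3}{8} + \frac{1}{8} \left(-32345\right) = - \frac{3}{8} - \frac{32345}{8} = - \frac{8087}{2} \approx -4043.5$)
$p = \frac{47}{3}$ ($p = \left(- \frac{1}{3}\right) \left(-47\right) = \frac{47}{3} \approx 15.667$)
$l = \frac{71852}{3}$ ($l = \frac{47}{3} - -23935 = \frac{47}{3} + 23935 = \frac{71852}{3} \approx 23951.0$)
$l + n = \frac{71852}{3} - \frac{8087}{2} = \frac{119443}{6}$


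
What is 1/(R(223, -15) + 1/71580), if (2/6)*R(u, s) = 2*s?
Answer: -71580/6442199 ≈ -0.011111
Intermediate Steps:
R(u, s) = 6*s (R(u, s) = 3*(2*s) = 6*s)
1/(R(223, -15) + 1/71580) = 1/(6*(-15) + 1/71580) = 1/(-90 + 1/71580) = 1/(-6442199/71580) = -71580/6442199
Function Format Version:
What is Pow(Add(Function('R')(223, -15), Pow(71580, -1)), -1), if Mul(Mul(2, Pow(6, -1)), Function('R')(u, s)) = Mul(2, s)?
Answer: Rational(-71580, 6442199) ≈ -0.011111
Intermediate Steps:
Function('R')(u, s) = Mul(6, s) (Function('R')(u, s) = Mul(3, Mul(2, s)) = Mul(6, s))
Pow(Add(Function('R')(223, -15), Pow(71580, -1)), -1) = Pow(Add(Mul(6, -15), Pow(71580, -1)), -1) = Pow(Add(-90, Rational(1, 71580)), -1) = Pow(Rational(-6442199, 71580), -1) = Rational(-71580, 6442199)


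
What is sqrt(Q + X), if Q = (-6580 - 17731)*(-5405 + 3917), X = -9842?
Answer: sqrt(36164926) ≈ 6013.7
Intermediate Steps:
Q = 36174768 (Q = -24311*(-1488) = 36174768)
sqrt(Q + X) = sqrt(36174768 - 9842) = sqrt(36164926)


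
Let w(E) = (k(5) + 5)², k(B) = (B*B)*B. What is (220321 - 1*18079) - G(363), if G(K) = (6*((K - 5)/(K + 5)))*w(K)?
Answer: 2382741/23 ≈ 1.0360e+5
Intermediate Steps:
k(B) = B³ (k(B) = B²*B = B³)
w(E) = 16900 (w(E) = (5³ + 5)² = (125 + 5)² = 130² = 16900)
G(K) = 101400*(-5 + K)/(5 + K) (G(K) = (6*((K - 5)/(K + 5)))*16900 = (6*((-5 + K)/(5 + K)))*16900 = (6*(-5 + K)/(5 + K))*16900 = 101400*(-5 + K)/(5 + K))
(220321 - 1*18079) - G(363) = (220321 - 1*18079) - 101400*(-5 + 363)/(5 + 363) = (220321 - 18079) - 101400*358/368 = 202242 - 101400*358/368 = 202242 - 1*2268825/23 = 202242 - 2268825/23 = 2382741/23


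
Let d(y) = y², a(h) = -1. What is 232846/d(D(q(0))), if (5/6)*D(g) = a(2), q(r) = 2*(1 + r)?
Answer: 2910575/18 ≈ 1.6170e+5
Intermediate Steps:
q(r) = 2 + 2*r
D(g) = -6/5 (D(g) = (6/5)*(-1) = -6/5)
232846/d(D(q(0))) = 232846/((-6/5)²) = 232846/(36/25) = 232846*(25/36) = 2910575/18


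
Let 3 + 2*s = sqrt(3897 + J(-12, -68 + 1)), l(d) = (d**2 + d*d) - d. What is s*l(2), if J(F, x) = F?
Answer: -9 + 3*sqrt(3885) ≈ 177.99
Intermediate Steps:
l(d) = -d + 2*d**2 (l(d) = (d**2 + d**2) - d = 2*d**2 - d = -d + 2*d**2)
s = -3/2 + sqrt(3885)/2 (s = -3/2 + sqrt(3897 - 12)/2 = -3/2 + sqrt(3885)/2 ≈ 29.665)
s*l(2) = (-3/2 + sqrt(3885)/2)*(2*(-1 + 2*2)) = (-3/2 + sqrt(3885)/2)*(2*(-1 + 4)) = (-3/2 + sqrt(3885)/2)*(2*3) = (-3/2 + sqrt(3885)/2)*6 = -9 + 3*sqrt(3885)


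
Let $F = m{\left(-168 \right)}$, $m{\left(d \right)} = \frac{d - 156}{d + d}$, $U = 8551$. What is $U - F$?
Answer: $\frac{239401}{28} \approx 8550.0$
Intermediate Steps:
$m{\left(d \right)} = \frac{-156 + d}{2 d}$
$F = \frac{27}{28}$ ($F = \frac{-156 - 168}{2 \left(-168\right)} = \frac{1}{2} \left(- \frac{1}{168}\right) \left(-324\right) = \frac{27}{28} \approx 0.96429$)
$U - F = 8551 - \frac{27}{28} = \frac{239401}{28}$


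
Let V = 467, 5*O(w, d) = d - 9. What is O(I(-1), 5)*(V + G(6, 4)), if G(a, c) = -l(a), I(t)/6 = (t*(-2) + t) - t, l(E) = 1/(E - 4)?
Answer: -1866/5 ≈ -373.20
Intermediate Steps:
l(E) = 1/(-4 + E)
I(t) = -12*t (I(t) = 6*((t*(-2) + t) - t) = 6*((-2*t + t) - t) = 6*(-t - t) = 6*(-2*t) = -12*t)
O(w, d) = -9/5 + d/5 (O(w, d) = (d - 9)/5 = (-9 + d)/5 = -9/5 + d/5)
G(a, c) = -1/(-4 + a)
O(I(-1), 5)*(V + G(6, 4)) = (-9/5 + (1/5)*5)*(467 - 1/(-4 + 6)) = (-9/5 + 1)*(467 - 1/2) = -4*(467 - 1*1/2)/5 = -4*(467 - 1/2)/5 = -4/5*933/2 = -1866/5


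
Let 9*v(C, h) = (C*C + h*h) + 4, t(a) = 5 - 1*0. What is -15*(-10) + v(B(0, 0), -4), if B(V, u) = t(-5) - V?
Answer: 155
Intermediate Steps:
t(a) = 5 (t(a) = 5 + 0 = 5)
B(V, u) = 5 - V
v(C, h) = 4/9 + C²/9 + h²/9 (v(C, h) = ((C*C + h*h) + 4)/9 = ((C² + h²) + 4)/9 = (4 + C² + h²)/9 = 4/9 + C²/9 + h²/9)
-15*(-10) + v(B(0, 0), -4) = -15*(-10) + (4/9 + (5 - 1*0)²/9 + (⅑)*(-4)²) = 150 + (4/9 + (5 + 0)²/9 + (⅑)*16) = 150 + (4/9 + (⅑)*5² + 16/9) = 150 + (4/9 + (⅑)*25 + 16/9) = 150 + (4/9 + 25/9 + 16/9) = 150 + 5 = 155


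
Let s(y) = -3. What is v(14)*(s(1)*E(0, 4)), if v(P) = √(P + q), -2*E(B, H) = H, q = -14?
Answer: 0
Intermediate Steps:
E(B, H) = -H/2
v(P) = √(-14 + P) (v(P) = √(P - 14) = √(-14 + P))
v(14)*(s(1)*E(0, 4)) = √(-14 + 14)*(-(-3)*4/2) = √0*(-3*(-2)) = 0*6 = 0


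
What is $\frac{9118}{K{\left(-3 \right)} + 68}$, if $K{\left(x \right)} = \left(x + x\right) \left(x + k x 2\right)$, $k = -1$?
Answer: $\frac{4559}{25} \approx 182.36$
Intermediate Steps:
$K{\left(x \right)} = - 2 x^{2}$ ($K{\left(x \right)} = \left(x + x\right) \left(x + - x 2\right) = 2 x \left(x - 2 x\right) = 2 x \left(- x\right) = - 2 x^{2}$)
$\frac{9118}{K{\left(-3 \right)} + 68} = \frac{9118}{- 2 \left(-3\right)^{2} + 68} = \frac{9118}{\left(-2\right) 9 + 68} = \frac{9118}{-18 + 68} = \frac{9118}{50} = 9118 \cdot \frac{1}{50} = \frac{4559}{25}$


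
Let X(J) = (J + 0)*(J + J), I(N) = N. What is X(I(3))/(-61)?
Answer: -18/61 ≈ -0.29508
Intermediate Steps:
X(J) = 2*J² (X(J) = J*(2*J) = 2*J²)
X(I(3))/(-61) = (2*3²)/(-61) = -2*9/61 = -1/61*18 = -18/61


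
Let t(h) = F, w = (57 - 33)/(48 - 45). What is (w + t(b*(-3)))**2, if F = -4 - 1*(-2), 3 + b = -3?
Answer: 36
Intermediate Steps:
b = -6 (b = -3 - 3 = -6)
w = 8 (w = 24/3 = 24*(1/3) = 8)
F = -2 (F = -4 + 2 = -2)
t(h) = -2
(w + t(b*(-3)))**2 = (8 - 2)**2 = 6**2 = 36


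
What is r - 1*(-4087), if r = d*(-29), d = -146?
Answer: 8321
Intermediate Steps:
r = 4234 (r = -146*(-29) = 4234)
r - 1*(-4087) = 4234 - 1*(-4087) = 4234 + 4087 = 8321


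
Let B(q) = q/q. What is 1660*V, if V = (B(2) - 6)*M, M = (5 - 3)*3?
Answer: -49800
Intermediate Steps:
M = 6 (M = 2*3 = 6)
B(q) = 1
V = -30 (V = (1 - 6)*6 = -5*6 = -30)
1660*V = 1660*(-30) = -49800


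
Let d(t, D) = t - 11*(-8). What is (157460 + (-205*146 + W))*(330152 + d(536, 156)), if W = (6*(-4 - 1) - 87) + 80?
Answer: 42171624568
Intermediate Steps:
d(t, D) = 88 + t (d(t, D) = t + 88 = 88 + t)
W = -37 (W = (6*(-5) - 87) + 80 = (-30 - 87) + 80 = -117 + 80 = -37)
(157460 + (-205*146 + W))*(330152 + d(536, 156)) = (157460 + (-205*146 - 37))*(330152 + (88 + 536)) = (157460 + (-29930 - 37))*(330152 + 624) = (157460 - 29967)*330776 = 127493*330776 = 42171624568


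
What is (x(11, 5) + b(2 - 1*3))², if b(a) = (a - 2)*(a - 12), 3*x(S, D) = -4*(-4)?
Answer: 17689/9 ≈ 1965.4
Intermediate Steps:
x(S, D) = 16/3 (x(S, D) = (-4*(-4))/3 = (⅓)*16 = 16/3)
b(a) = (-12 + a)*(-2 + a) (b(a) = (-2 + a)*(-12 + a) = (-12 + a)*(-2 + a))
(x(11, 5) + b(2 - 1*3))² = (16/3 + (24 + (2 - 1*3)² - 14*(2 - 1*3)))² = (16/3 + (24 + (2 - 3)² - 14*(2 - 3)))² = (16/3 + (24 + (-1)² - 14*(-1)))² = (16/3 + (24 + 1 + 14))² = (16/3 + 39)² = (133/3)² = 17689/9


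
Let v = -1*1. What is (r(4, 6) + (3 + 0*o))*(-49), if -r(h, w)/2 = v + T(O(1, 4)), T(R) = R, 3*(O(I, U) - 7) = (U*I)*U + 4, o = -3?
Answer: 3283/3 ≈ 1094.3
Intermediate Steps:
O(I, U) = 25/3 + I*U²/3 (O(I, U) = 7 + ((U*I)*U + 4)/3 = 7 + ((I*U)*U + 4)/3 = 7 + (I*U² + 4)/3 = 7 + (4 + I*U²)/3 = 7 + (4/3 + I*U²/3) = 25/3 + I*U²/3)
v = -1
r(h, w) = -76/3 (r(h, w) = -2*(-1 + (25/3 + (⅓)*1*4²)) = -2*(-1 + (25/3 + (⅓)*1*16)) = -2*(-1 + (25/3 + 16/3)) = -2*(-1 + 41/3) = -2*38/3 = -76/3)
(r(4, 6) + (3 + 0*o))*(-49) = (-76/3 + (3 + 0*(-3)))*(-49) = (-76/3 + (3 + 0))*(-49) = (-76/3 + 3)*(-49) = -67/3*(-49) = 3283/3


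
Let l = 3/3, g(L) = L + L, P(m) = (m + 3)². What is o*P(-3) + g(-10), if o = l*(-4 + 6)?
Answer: -20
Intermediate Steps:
P(m) = (3 + m)²
g(L) = 2*L
l = 1 (l = 3*(⅓) = 1)
o = 2 (o = 1*(-4 + 6) = 1*2 = 2)
o*P(-3) + g(-10) = 2*(3 - 3)² + 2*(-10) = 2*0² - 20 = 2*0 - 20 = 0 - 20 = -20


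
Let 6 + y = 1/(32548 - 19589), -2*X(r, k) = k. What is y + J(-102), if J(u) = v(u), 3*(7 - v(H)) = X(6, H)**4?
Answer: -29223400293/12959 ≈ -2.2551e+6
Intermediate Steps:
X(r, k) = -k/2
y = -77753/12959 (y = -6 + 1/(32548 - 19589) = -6 + 1/12959 = -77753/12959 ≈ -5.9999)
v(H) = 7 - H**4/48 (v(H) = 7 - H**4/16/3 = 7 - H**4/48)
J(u) = 7 - u**4/48
y + J(-102) = -77753/12959 + (7 - 1/48*(-102)**4) = -77753/12959 + (7 - 1/48*108243216) = -77753/12959 + (7 - 2255067) = -77753/12959 - 2255060 = -29223400293/12959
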